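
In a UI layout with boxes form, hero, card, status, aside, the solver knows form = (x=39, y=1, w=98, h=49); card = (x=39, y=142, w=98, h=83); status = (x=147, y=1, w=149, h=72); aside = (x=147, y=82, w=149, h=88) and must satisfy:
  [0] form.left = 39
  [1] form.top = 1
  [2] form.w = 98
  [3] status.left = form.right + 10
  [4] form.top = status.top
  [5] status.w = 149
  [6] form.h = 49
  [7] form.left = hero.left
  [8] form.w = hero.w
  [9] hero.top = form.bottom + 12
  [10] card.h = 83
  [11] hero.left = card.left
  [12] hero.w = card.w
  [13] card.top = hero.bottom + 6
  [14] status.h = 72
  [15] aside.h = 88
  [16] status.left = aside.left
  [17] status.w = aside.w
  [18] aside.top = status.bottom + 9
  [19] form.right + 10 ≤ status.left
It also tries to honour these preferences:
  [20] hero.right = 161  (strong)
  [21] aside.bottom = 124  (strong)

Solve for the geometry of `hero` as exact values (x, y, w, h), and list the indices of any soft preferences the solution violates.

1. hero.x = 39  [form.left = hero.left]
2. hero.w = 98  [form.w = hero.w]
3. hero.y = 62  [hero.top = form.bottom + 12]
4. hero.h = 74  [card.top = hero.bottom + 6]

hero = (x=39, y=62, w=98, h=74)
violated soft preferences: 20, 21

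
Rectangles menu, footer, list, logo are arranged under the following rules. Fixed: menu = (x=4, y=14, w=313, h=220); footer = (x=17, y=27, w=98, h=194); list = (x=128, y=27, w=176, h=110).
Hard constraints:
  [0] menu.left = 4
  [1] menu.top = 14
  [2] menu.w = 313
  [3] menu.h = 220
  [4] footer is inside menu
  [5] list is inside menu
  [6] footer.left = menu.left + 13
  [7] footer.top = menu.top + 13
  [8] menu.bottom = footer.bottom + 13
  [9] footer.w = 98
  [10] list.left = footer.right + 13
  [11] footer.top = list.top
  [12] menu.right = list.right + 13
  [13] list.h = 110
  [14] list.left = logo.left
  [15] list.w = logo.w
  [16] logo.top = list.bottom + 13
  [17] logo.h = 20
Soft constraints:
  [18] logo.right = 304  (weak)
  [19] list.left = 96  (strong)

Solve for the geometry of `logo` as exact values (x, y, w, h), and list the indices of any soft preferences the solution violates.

logo = (x=128, y=150, w=176, h=20)
violated soft preferences: 19

1. logo.x = 128  [list.left = logo.left]
2. logo.w = 176  [list.w = logo.w]
3. logo.y = 150  [logo.top = list.bottom + 13]
4. logo.h = 20  [logo.h = 20]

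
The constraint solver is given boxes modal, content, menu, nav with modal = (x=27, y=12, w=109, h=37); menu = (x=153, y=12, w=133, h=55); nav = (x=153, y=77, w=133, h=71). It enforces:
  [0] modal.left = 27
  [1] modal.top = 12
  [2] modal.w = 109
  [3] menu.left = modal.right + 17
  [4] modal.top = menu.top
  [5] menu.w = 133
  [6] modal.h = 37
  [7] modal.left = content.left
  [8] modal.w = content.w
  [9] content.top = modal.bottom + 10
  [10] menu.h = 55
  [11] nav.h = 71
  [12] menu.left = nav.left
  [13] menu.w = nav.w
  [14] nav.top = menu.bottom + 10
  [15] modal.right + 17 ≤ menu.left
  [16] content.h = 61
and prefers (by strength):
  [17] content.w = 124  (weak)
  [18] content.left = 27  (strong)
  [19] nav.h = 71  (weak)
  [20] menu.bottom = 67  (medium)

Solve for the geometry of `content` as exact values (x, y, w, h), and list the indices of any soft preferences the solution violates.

content = (x=27, y=59, w=109, h=61)
violated soft preferences: 17

1. content.x = 27  [modal.left = content.left]
2. content.w = 109  [modal.w = content.w]
3. content.y = 59  [content.top = modal.bottom + 10]
4. content.h = 61  [content.h = 61]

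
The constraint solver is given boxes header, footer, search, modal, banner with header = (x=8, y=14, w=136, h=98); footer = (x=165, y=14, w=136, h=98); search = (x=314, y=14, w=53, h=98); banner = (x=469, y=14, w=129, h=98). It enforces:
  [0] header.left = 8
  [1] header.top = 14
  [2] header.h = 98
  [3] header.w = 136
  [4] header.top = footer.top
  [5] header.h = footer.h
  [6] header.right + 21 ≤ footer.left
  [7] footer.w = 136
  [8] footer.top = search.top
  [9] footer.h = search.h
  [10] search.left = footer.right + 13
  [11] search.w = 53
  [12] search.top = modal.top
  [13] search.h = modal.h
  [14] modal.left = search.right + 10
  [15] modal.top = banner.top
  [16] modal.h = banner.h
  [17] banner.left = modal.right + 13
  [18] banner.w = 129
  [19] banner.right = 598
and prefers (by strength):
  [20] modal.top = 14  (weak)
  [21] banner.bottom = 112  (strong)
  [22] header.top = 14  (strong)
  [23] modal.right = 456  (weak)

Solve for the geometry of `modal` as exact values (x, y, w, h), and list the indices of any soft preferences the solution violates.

1. modal.y = 14  [search.top = modal.top]
2. modal.h = 98  [search.h = modal.h]
3. modal.x = 377  [modal.left = search.right + 10]
4. modal.w = 79  [banner.left = modal.right + 13]

modal = (x=377, y=14, w=79, h=98)
violated soft preferences: none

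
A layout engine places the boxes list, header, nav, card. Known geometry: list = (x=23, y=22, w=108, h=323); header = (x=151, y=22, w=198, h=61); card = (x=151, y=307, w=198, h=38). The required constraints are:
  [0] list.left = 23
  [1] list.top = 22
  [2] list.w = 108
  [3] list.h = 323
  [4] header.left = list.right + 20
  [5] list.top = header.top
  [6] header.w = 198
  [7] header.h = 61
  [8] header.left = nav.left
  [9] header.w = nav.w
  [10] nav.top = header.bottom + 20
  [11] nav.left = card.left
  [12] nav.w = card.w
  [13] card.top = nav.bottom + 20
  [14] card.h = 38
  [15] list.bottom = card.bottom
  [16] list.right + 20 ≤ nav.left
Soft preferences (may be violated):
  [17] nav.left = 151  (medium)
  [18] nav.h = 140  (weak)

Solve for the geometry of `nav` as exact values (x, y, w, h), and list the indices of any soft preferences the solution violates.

nav = (x=151, y=103, w=198, h=184)
violated soft preferences: 18

1. nav.x = 151  [header.left = nav.left]
2. nav.w = 198  [header.w = nav.w]
3. nav.y = 103  [nav.top = header.bottom + 20]
4. nav.h = 184  [card.top = nav.bottom + 20]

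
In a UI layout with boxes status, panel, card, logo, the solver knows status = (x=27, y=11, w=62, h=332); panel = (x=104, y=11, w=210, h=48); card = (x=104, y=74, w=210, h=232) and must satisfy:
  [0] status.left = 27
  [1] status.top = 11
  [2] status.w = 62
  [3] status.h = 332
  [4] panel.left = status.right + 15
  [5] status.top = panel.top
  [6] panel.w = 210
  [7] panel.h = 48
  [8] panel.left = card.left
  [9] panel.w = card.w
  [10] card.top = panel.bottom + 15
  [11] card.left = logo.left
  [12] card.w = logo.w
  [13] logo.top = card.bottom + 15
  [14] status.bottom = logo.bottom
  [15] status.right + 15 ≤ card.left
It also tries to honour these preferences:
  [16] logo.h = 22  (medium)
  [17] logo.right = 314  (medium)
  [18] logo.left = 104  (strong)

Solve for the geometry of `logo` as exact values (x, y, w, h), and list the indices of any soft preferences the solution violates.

1. logo.x = 104  [card.left = logo.left]
2. logo.w = 210  [card.w = logo.w]
3. logo.y = 321  [logo.top = card.bottom + 15]
4. logo.h = 22  [status.bottom = logo.bottom]

logo = (x=104, y=321, w=210, h=22)
violated soft preferences: none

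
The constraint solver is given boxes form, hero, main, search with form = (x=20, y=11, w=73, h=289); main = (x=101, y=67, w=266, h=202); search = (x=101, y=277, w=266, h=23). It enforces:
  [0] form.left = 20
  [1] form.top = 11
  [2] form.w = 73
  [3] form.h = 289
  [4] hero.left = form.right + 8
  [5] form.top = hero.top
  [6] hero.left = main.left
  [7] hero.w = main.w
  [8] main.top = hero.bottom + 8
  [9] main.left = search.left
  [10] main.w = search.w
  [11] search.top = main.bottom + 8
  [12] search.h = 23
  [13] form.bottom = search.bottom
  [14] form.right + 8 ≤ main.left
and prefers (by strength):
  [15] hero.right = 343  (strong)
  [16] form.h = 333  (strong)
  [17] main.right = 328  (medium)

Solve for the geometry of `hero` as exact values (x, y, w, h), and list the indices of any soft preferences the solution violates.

hero = (x=101, y=11, w=266, h=48)
violated soft preferences: 15, 16, 17

1. hero.x = 101  [hero.left = form.right + 8]
2. hero.y = 11  [form.top = hero.top]
3. hero.w = 266  [hero.w = main.w]
4. hero.h = 48  [main.top = hero.bottom + 8]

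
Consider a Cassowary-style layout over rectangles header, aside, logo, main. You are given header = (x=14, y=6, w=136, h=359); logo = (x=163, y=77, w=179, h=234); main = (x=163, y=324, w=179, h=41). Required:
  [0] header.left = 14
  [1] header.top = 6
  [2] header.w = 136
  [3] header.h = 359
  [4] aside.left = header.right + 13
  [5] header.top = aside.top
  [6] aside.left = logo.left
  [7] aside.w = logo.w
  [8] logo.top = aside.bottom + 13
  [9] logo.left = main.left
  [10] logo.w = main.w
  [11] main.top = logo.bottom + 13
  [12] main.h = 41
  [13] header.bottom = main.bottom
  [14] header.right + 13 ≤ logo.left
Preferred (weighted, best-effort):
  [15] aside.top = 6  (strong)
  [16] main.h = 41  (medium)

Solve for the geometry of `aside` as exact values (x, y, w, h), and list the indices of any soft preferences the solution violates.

1. aside.x = 163  [aside.left = header.right + 13]
2. aside.y = 6  [header.top = aside.top]
3. aside.w = 179  [aside.w = logo.w]
4. aside.h = 58  [logo.top = aside.bottom + 13]

aside = (x=163, y=6, w=179, h=58)
violated soft preferences: none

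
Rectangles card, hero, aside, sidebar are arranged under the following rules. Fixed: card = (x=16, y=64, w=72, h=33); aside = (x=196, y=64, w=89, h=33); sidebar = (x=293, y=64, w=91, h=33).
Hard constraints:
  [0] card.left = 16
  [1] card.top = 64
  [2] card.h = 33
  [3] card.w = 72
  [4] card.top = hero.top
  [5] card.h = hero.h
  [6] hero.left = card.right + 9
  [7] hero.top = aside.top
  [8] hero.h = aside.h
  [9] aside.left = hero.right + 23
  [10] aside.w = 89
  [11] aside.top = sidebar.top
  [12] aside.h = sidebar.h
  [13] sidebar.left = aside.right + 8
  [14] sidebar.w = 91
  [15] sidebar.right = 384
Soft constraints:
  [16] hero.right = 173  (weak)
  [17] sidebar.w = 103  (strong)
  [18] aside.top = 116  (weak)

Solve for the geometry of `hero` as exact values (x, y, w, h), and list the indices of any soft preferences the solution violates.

hero = (x=97, y=64, w=76, h=33)
violated soft preferences: 17, 18

1. hero.y = 64  [card.top = hero.top]
2. hero.h = 33  [card.h = hero.h]
3. hero.x = 97  [hero.left = card.right + 9]
4. hero.w = 76  [aside.left = hero.right + 23]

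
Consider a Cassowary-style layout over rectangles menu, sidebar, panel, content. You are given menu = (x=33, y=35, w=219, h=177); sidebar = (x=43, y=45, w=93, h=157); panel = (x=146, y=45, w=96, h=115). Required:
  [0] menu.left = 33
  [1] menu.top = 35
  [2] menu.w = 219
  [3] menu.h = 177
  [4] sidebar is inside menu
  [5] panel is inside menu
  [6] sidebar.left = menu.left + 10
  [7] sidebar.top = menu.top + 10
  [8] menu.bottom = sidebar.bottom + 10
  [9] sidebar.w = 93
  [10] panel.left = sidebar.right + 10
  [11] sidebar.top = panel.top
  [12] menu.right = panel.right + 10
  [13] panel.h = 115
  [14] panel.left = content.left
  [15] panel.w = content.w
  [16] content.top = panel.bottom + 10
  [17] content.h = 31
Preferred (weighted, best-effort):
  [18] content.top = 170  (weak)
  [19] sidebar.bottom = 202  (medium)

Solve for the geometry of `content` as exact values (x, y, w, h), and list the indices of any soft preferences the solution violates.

1. content.x = 146  [panel.left = content.left]
2. content.w = 96  [panel.w = content.w]
3. content.y = 170  [content.top = panel.bottom + 10]
4. content.h = 31  [content.h = 31]

content = (x=146, y=170, w=96, h=31)
violated soft preferences: none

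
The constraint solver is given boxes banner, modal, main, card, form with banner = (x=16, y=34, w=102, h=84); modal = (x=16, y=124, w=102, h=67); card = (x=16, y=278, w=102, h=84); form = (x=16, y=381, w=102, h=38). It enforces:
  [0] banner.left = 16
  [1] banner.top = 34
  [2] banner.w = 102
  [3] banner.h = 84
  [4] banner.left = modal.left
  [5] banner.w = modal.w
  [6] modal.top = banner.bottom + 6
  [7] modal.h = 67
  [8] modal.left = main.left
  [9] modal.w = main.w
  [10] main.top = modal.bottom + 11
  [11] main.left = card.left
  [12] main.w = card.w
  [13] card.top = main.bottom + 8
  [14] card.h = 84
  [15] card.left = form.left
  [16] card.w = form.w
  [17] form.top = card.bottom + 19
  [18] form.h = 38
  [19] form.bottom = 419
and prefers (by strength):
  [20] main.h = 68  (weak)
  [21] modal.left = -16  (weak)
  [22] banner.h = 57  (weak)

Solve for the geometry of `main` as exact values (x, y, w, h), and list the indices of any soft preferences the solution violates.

main = (x=16, y=202, w=102, h=68)
violated soft preferences: 21, 22

1. main.x = 16  [modal.left = main.left]
2. main.w = 102  [modal.w = main.w]
3. main.y = 202  [main.top = modal.bottom + 11]
4. main.h = 68  [card.top = main.bottom + 8]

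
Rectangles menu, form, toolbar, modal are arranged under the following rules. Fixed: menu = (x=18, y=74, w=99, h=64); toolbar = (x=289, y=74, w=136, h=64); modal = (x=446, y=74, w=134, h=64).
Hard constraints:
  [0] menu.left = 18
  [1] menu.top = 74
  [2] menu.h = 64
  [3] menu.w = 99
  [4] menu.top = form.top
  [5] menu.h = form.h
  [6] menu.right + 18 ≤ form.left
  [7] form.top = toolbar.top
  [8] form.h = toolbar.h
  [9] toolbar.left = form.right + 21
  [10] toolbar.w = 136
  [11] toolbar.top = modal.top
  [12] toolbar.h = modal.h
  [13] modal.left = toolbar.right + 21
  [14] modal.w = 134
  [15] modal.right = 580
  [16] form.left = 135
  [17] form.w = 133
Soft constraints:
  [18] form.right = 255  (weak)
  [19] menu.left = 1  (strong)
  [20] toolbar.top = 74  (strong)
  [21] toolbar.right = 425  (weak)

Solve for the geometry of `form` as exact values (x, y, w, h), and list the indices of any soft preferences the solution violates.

form = (x=135, y=74, w=133, h=64)
violated soft preferences: 18, 19

1. form.y = 74  [menu.top = form.top]
2. form.h = 64  [menu.h = form.h]
3. form.x = 135  [form.left = 135]
4. form.w = 133  [form.w = 133]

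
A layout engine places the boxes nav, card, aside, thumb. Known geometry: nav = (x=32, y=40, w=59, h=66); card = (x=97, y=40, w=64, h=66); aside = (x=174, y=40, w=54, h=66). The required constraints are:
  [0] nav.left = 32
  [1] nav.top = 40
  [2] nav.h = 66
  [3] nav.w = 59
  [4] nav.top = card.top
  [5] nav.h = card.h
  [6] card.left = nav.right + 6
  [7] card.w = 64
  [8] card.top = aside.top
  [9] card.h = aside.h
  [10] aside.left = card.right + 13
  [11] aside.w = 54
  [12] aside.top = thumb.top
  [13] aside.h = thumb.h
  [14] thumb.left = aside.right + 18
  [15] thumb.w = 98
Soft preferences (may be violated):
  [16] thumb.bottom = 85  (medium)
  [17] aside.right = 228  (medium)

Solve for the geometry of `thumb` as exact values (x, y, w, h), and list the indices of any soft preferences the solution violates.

1. thumb.y = 40  [aside.top = thumb.top]
2. thumb.h = 66  [aside.h = thumb.h]
3. thumb.x = 246  [thumb.left = aside.right + 18]
4. thumb.w = 98  [thumb.w = 98]

thumb = (x=246, y=40, w=98, h=66)
violated soft preferences: 16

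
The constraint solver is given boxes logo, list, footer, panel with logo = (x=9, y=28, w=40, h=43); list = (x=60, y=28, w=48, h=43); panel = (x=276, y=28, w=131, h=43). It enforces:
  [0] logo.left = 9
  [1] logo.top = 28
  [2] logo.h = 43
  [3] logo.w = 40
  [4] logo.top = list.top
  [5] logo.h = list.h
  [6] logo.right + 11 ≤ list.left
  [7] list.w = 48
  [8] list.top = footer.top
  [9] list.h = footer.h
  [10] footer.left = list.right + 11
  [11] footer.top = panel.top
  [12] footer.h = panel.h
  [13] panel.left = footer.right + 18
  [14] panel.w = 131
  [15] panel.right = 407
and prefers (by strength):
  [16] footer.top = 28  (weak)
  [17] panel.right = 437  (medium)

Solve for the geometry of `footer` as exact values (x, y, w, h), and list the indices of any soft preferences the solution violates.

1. footer.y = 28  [list.top = footer.top]
2. footer.h = 43  [list.h = footer.h]
3. footer.x = 119  [footer.left = list.right + 11]
4. footer.w = 139  [panel.left = footer.right + 18]

footer = (x=119, y=28, w=139, h=43)
violated soft preferences: 17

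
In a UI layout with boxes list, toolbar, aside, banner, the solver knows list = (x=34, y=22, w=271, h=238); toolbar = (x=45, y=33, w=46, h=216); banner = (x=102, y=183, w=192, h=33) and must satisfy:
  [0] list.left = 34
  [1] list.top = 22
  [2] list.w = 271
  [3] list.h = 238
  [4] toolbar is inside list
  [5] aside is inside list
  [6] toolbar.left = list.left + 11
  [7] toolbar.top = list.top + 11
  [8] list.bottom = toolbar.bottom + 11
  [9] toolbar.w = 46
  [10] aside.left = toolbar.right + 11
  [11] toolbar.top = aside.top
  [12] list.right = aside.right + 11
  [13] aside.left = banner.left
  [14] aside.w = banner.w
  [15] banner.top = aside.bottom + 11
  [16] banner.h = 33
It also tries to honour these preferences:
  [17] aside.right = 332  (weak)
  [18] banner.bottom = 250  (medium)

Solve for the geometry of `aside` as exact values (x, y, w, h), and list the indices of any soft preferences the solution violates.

1. aside.x = 102  [aside.left = toolbar.right + 11]
2. aside.y = 33  [toolbar.top = aside.top]
3. aside.w = 192  [list.right = aside.right + 11]
4. aside.h = 139  [banner.top = aside.bottom + 11]

aside = (x=102, y=33, w=192, h=139)
violated soft preferences: 17, 18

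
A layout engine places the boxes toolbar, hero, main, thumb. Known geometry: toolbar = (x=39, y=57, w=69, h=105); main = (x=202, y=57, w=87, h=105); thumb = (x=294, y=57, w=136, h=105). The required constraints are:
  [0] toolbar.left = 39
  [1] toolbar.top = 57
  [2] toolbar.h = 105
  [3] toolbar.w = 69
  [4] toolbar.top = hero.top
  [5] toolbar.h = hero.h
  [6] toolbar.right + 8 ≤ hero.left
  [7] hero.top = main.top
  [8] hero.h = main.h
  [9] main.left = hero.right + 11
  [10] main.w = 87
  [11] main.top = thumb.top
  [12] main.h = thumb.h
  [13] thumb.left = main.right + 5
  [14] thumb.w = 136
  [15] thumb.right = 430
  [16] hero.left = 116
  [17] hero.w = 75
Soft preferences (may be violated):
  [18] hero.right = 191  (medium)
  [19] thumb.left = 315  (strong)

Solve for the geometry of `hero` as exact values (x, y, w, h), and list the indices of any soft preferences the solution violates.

hero = (x=116, y=57, w=75, h=105)
violated soft preferences: 19

1. hero.y = 57  [toolbar.top = hero.top]
2. hero.h = 105  [toolbar.h = hero.h]
3. hero.x = 116  [hero.left = 116]
4. hero.w = 75  [hero.w = 75]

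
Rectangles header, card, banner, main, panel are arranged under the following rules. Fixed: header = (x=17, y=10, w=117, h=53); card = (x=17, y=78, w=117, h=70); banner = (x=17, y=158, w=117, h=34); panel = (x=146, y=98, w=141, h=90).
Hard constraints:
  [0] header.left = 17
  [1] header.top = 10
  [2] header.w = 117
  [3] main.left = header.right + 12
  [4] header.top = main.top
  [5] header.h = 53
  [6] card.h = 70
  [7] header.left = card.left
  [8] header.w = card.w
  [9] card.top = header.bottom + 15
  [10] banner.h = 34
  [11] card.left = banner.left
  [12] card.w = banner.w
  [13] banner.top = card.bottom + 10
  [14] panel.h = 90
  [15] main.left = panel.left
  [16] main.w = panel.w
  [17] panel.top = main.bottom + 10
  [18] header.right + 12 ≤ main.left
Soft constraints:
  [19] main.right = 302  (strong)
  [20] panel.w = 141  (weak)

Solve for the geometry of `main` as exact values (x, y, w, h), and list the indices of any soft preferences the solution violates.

main = (x=146, y=10, w=141, h=78)
violated soft preferences: 19

1. main.x = 146  [main.left = header.right + 12]
2. main.y = 10  [header.top = main.top]
3. main.w = 141  [main.w = panel.w]
4. main.h = 78  [panel.top = main.bottom + 10]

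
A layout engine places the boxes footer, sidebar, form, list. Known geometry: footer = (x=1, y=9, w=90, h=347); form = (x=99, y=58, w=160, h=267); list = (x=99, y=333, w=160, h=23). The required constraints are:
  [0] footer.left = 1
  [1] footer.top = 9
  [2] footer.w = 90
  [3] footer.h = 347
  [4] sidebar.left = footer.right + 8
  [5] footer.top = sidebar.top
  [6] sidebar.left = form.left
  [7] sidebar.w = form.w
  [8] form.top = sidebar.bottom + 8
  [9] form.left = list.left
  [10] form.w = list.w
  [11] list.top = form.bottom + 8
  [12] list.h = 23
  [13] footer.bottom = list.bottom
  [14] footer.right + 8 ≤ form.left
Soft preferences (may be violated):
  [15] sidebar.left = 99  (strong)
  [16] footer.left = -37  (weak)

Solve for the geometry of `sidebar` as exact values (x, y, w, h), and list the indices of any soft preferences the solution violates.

1. sidebar.x = 99  [sidebar.left = footer.right + 8]
2. sidebar.y = 9  [footer.top = sidebar.top]
3. sidebar.w = 160  [sidebar.w = form.w]
4. sidebar.h = 41  [form.top = sidebar.bottom + 8]

sidebar = (x=99, y=9, w=160, h=41)
violated soft preferences: 16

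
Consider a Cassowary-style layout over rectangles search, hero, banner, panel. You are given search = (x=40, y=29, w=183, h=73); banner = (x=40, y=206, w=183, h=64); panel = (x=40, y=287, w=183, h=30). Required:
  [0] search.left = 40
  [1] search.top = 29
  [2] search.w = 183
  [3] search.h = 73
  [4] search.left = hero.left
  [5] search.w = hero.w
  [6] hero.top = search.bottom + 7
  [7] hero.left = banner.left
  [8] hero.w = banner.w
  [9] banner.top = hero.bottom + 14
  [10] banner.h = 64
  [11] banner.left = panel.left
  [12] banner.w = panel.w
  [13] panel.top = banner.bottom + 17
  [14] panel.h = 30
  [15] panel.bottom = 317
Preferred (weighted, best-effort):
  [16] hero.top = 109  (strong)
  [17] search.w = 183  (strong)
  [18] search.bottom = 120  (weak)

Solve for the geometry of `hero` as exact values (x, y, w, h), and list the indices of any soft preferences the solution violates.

hero = (x=40, y=109, w=183, h=83)
violated soft preferences: 18

1. hero.x = 40  [search.left = hero.left]
2. hero.w = 183  [search.w = hero.w]
3. hero.y = 109  [hero.top = search.bottom + 7]
4. hero.h = 83  [banner.top = hero.bottom + 14]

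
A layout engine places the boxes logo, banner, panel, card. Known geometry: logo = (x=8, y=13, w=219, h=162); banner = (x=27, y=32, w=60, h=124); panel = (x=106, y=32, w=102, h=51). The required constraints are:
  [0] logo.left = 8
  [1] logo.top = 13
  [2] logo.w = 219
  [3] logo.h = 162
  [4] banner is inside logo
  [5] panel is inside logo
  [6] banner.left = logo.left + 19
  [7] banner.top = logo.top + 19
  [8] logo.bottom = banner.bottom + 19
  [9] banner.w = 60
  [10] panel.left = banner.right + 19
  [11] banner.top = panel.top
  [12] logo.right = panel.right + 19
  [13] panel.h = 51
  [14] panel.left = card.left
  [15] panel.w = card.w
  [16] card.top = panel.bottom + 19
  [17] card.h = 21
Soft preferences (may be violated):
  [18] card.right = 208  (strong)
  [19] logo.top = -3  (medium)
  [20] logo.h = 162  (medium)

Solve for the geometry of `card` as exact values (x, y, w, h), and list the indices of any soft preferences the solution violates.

card = (x=106, y=102, w=102, h=21)
violated soft preferences: 19

1. card.x = 106  [panel.left = card.left]
2. card.w = 102  [panel.w = card.w]
3. card.y = 102  [card.top = panel.bottom + 19]
4. card.h = 21  [card.h = 21]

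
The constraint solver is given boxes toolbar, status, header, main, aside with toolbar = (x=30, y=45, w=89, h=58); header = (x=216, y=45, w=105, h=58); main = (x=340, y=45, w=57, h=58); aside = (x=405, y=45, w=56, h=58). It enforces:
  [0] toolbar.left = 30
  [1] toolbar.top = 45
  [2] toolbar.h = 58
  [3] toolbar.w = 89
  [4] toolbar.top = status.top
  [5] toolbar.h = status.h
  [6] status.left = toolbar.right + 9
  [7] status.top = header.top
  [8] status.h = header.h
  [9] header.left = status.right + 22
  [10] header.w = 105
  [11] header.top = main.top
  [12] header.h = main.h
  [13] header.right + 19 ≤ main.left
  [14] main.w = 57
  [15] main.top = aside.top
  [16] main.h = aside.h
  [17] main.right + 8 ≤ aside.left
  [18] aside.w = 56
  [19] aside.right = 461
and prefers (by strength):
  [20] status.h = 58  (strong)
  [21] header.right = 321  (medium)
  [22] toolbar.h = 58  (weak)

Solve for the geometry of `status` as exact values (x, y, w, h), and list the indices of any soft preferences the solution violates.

status = (x=128, y=45, w=66, h=58)
violated soft preferences: none

1. status.y = 45  [toolbar.top = status.top]
2. status.h = 58  [toolbar.h = status.h]
3. status.x = 128  [status.left = toolbar.right + 9]
4. status.w = 66  [header.left = status.right + 22]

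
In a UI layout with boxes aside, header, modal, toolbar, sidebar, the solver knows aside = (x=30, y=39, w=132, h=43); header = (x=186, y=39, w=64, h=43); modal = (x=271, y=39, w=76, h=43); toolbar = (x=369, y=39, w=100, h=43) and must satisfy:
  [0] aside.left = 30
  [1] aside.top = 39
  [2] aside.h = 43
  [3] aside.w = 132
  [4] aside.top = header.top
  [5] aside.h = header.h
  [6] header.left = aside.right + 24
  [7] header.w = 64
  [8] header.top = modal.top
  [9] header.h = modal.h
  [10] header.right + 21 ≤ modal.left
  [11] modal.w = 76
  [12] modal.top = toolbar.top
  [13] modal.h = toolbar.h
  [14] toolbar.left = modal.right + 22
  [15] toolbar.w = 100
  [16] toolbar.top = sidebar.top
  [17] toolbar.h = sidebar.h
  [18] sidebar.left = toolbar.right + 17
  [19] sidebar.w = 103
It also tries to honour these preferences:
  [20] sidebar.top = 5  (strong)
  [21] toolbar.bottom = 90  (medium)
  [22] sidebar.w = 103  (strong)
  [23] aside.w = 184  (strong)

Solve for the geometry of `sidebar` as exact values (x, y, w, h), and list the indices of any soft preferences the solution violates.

sidebar = (x=486, y=39, w=103, h=43)
violated soft preferences: 20, 21, 23

1. sidebar.y = 39  [toolbar.top = sidebar.top]
2. sidebar.h = 43  [toolbar.h = sidebar.h]
3. sidebar.x = 486  [sidebar.left = toolbar.right + 17]
4. sidebar.w = 103  [sidebar.w = 103]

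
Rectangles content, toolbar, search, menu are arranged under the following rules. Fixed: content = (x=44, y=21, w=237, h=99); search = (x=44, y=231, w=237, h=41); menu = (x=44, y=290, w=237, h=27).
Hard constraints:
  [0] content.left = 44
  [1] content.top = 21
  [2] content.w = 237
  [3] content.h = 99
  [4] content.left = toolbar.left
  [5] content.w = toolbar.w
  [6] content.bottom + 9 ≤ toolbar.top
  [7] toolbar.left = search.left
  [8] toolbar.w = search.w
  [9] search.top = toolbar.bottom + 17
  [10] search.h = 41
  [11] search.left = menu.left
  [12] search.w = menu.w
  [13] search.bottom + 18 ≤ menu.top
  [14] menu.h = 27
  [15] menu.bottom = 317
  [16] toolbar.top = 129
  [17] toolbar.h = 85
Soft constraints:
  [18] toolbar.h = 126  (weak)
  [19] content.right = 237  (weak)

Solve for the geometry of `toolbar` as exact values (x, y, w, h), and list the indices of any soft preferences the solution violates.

1. toolbar.x = 44  [content.left = toolbar.left]
2. toolbar.w = 237  [content.w = toolbar.w]
3. toolbar.y = 129  [toolbar.top = 129]
4. toolbar.h = 85  [toolbar.h = 85]

toolbar = (x=44, y=129, w=237, h=85)
violated soft preferences: 18, 19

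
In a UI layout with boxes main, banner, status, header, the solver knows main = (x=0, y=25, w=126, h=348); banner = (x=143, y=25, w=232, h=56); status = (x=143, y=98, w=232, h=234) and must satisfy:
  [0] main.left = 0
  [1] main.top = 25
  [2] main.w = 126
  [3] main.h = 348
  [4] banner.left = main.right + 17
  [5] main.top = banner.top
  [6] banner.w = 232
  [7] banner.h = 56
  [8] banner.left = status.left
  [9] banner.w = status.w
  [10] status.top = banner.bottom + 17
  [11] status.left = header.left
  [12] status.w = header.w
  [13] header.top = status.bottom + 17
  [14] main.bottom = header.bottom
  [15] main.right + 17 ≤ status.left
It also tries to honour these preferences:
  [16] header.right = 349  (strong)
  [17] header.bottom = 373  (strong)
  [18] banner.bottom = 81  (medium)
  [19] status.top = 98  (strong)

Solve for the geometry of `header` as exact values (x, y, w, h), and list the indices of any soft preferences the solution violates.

1. header.x = 143  [status.left = header.left]
2. header.w = 232  [status.w = header.w]
3. header.y = 349  [header.top = status.bottom + 17]
4. header.h = 24  [main.bottom = header.bottom]

header = (x=143, y=349, w=232, h=24)
violated soft preferences: 16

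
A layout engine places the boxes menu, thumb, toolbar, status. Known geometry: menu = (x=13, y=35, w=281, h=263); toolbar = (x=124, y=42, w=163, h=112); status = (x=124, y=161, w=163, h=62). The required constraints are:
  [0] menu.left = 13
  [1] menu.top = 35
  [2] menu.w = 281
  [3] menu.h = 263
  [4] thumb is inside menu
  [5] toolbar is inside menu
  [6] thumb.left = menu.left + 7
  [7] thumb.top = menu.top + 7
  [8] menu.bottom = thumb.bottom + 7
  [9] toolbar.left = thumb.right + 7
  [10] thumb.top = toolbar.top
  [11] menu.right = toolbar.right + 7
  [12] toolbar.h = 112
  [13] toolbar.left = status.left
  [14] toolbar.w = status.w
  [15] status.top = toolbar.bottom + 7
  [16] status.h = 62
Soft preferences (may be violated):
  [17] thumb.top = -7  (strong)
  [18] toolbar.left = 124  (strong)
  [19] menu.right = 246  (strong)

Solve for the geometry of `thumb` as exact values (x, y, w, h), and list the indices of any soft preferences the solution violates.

thumb = (x=20, y=42, w=97, h=249)
violated soft preferences: 17, 19

1. thumb.x = 20  [thumb.left = menu.left + 7]
2. thumb.y = 42  [thumb.top = menu.top + 7]
3. thumb.h = 249  [menu.bottom = thumb.bottom + 7]
4. thumb.w = 97  [toolbar.left = thumb.right + 7]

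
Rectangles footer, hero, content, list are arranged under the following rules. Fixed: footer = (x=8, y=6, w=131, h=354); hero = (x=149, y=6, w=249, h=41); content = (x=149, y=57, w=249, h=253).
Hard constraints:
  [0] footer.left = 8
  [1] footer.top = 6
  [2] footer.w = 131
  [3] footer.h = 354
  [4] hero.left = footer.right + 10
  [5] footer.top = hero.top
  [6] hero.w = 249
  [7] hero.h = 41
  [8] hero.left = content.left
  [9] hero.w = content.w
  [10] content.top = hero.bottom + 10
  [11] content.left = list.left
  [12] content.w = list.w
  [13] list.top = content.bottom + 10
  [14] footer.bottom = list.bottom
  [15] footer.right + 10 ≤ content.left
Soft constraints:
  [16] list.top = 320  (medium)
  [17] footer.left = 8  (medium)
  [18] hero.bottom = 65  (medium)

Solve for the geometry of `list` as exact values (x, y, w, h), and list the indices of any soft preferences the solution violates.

list = (x=149, y=320, w=249, h=40)
violated soft preferences: 18

1. list.x = 149  [content.left = list.left]
2. list.w = 249  [content.w = list.w]
3. list.y = 320  [list.top = content.bottom + 10]
4. list.h = 40  [footer.bottom = list.bottom]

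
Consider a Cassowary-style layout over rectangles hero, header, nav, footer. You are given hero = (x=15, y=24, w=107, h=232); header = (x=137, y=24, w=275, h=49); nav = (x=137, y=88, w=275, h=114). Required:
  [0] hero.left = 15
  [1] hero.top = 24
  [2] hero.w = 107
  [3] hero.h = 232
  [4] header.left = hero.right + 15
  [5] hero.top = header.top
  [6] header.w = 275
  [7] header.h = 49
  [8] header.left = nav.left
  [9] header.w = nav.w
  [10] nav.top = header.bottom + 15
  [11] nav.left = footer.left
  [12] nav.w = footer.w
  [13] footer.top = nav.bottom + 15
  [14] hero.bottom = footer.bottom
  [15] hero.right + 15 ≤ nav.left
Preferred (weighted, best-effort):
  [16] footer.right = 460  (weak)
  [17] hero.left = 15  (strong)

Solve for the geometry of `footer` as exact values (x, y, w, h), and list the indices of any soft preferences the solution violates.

1. footer.x = 137  [nav.left = footer.left]
2. footer.w = 275  [nav.w = footer.w]
3. footer.y = 217  [footer.top = nav.bottom + 15]
4. footer.h = 39  [hero.bottom = footer.bottom]

footer = (x=137, y=217, w=275, h=39)
violated soft preferences: 16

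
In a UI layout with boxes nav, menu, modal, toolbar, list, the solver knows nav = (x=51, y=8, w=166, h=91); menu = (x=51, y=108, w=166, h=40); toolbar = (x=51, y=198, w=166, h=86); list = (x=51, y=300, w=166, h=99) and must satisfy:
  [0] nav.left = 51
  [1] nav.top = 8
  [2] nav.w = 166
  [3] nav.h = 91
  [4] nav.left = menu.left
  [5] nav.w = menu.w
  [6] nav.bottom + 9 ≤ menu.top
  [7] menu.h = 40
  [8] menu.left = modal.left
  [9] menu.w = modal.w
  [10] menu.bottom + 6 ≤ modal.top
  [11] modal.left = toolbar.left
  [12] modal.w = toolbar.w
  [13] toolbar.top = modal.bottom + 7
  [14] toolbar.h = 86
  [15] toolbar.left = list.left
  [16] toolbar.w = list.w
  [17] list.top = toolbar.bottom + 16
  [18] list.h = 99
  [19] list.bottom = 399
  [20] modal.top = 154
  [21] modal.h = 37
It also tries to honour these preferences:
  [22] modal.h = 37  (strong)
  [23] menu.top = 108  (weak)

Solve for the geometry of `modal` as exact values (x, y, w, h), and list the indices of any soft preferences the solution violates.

modal = (x=51, y=154, w=166, h=37)
violated soft preferences: none

1. modal.x = 51  [menu.left = modal.left]
2. modal.w = 166  [menu.w = modal.w]
3. modal.y = 154  [modal.top = 154]
4. modal.h = 37  [modal.h = 37]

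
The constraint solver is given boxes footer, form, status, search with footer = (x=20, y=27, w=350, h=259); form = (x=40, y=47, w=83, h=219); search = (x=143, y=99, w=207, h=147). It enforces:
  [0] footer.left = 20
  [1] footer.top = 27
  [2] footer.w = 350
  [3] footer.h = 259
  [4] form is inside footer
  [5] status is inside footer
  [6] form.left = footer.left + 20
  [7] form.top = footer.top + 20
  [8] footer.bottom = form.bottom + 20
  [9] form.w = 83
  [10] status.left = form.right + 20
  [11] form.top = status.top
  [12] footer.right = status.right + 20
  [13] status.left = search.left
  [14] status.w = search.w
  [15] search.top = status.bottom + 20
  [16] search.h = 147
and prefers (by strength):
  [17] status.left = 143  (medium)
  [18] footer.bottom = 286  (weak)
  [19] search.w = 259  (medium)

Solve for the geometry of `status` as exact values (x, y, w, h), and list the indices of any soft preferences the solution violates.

1. status.x = 143  [status.left = form.right + 20]
2. status.y = 47  [form.top = status.top]
3. status.w = 207  [footer.right = status.right + 20]
4. status.h = 32  [search.top = status.bottom + 20]

status = (x=143, y=47, w=207, h=32)
violated soft preferences: 19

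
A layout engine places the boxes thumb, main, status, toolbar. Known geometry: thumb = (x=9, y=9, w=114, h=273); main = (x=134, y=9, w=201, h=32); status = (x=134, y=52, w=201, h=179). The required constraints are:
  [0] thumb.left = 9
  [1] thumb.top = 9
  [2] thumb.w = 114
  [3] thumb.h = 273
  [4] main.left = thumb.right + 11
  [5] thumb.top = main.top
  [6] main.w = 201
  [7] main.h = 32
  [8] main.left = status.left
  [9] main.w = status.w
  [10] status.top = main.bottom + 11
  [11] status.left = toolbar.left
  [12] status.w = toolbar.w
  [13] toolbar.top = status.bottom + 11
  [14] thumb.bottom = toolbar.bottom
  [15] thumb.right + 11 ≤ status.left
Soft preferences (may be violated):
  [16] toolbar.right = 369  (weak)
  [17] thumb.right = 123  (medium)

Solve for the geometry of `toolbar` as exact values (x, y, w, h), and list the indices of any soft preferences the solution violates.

1. toolbar.x = 134  [status.left = toolbar.left]
2. toolbar.w = 201  [status.w = toolbar.w]
3. toolbar.y = 242  [toolbar.top = status.bottom + 11]
4. toolbar.h = 40  [thumb.bottom = toolbar.bottom]

toolbar = (x=134, y=242, w=201, h=40)
violated soft preferences: 16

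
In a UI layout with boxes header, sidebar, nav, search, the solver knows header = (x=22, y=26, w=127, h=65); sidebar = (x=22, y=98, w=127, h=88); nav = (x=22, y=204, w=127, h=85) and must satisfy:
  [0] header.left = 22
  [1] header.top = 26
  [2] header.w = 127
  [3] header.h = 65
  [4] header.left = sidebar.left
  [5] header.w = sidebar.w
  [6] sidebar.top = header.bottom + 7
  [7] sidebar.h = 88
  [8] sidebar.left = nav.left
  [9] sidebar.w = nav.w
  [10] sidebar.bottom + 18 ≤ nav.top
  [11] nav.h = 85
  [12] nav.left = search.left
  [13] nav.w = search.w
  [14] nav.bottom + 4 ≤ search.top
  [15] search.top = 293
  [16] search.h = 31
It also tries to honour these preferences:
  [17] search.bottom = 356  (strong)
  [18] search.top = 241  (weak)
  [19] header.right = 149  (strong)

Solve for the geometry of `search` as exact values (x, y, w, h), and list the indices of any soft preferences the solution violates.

search = (x=22, y=293, w=127, h=31)
violated soft preferences: 17, 18

1. search.x = 22  [nav.left = search.left]
2. search.w = 127  [nav.w = search.w]
3. search.y = 293  [search.top = 293]
4. search.h = 31  [search.h = 31]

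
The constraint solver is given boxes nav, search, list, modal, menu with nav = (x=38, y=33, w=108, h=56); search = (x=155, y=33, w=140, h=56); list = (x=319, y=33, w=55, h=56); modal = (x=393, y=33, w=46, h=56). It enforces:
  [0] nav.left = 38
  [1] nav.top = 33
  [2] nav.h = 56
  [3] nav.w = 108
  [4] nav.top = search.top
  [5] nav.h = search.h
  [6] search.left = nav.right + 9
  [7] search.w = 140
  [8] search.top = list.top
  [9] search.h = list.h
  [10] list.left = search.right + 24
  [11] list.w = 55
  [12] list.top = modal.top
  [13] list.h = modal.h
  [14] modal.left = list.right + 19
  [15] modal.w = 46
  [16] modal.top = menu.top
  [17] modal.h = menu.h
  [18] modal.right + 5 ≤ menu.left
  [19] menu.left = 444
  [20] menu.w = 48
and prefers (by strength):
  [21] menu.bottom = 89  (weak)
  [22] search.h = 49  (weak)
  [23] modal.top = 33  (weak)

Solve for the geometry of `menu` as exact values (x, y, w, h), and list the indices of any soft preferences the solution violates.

1. menu.y = 33  [modal.top = menu.top]
2. menu.h = 56  [modal.h = menu.h]
3. menu.x = 444  [menu.left = 444]
4. menu.w = 48  [menu.w = 48]

menu = (x=444, y=33, w=48, h=56)
violated soft preferences: 22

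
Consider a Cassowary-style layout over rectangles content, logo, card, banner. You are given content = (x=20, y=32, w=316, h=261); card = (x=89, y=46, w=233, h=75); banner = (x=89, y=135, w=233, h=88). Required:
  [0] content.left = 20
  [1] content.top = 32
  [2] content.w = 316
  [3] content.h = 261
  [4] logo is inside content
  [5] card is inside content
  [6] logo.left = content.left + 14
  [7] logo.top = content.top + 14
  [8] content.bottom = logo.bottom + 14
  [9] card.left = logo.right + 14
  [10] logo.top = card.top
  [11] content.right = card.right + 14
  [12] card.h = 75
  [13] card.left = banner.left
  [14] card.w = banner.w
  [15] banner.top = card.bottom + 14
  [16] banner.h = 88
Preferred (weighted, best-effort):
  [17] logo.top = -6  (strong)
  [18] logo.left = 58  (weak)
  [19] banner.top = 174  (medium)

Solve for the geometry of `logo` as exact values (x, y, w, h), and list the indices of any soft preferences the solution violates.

logo = (x=34, y=46, w=41, h=233)
violated soft preferences: 17, 18, 19

1. logo.x = 34  [logo.left = content.left + 14]
2. logo.y = 46  [logo.top = content.top + 14]
3. logo.h = 233  [content.bottom = logo.bottom + 14]
4. logo.w = 41  [card.left = logo.right + 14]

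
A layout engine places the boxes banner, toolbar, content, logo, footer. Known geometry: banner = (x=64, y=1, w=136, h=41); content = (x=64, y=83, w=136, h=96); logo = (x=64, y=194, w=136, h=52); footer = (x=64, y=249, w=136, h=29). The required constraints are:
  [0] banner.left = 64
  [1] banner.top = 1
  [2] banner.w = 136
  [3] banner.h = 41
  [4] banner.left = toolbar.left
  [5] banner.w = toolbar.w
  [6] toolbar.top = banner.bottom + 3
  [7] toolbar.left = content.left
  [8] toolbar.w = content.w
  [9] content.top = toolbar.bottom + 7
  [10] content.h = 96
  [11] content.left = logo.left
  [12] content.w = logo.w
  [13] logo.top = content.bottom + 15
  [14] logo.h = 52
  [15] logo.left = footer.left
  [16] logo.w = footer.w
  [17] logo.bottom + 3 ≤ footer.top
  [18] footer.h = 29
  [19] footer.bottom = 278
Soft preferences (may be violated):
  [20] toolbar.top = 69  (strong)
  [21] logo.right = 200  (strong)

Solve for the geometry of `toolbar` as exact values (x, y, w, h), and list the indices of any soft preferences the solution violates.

toolbar = (x=64, y=45, w=136, h=31)
violated soft preferences: 20

1. toolbar.x = 64  [banner.left = toolbar.left]
2. toolbar.w = 136  [banner.w = toolbar.w]
3. toolbar.y = 45  [toolbar.top = banner.bottom + 3]
4. toolbar.h = 31  [content.top = toolbar.bottom + 7]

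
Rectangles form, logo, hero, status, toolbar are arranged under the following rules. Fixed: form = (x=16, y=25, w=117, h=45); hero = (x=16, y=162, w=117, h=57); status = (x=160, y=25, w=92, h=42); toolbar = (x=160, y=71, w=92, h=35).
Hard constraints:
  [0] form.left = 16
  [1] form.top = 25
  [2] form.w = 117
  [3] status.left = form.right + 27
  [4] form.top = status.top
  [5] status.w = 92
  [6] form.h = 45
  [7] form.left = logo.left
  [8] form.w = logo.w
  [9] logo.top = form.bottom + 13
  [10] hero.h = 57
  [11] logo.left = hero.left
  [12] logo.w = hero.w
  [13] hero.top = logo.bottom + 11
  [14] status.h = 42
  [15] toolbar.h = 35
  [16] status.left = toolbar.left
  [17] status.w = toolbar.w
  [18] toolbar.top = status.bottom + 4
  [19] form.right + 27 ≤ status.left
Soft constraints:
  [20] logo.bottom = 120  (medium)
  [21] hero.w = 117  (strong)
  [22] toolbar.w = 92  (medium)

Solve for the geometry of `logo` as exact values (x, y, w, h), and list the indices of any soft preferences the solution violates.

logo = (x=16, y=83, w=117, h=68)
violated soft preferences: 20

1. logo.x = 16  [form.left = logo.left]
2. logo.w = 117  [form.w = logo.w]
3. logo.y = 83  [logo.top = form.bottom + 13]
4. logo.h = 68  [hero.top = logo.bottom + 11]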